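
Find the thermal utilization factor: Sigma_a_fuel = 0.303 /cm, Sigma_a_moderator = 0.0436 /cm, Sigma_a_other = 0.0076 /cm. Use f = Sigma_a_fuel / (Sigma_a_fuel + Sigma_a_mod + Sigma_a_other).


f = Sigma_a_fuel / (Sigma_a_fuel + Sigma_a_mod + Sigma_a_other)
f = 0.303 / (0.303 + 0.0436 + 0.0076)
f = 0.85545

0.85545


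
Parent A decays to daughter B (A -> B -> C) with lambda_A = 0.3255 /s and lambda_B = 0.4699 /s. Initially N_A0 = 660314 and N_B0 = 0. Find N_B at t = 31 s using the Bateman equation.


N_B(t) = lambda_A * N_A0 / (lambda_B - lambda_A) * [exp(-lambda_A*t) - exp(-lambda_B*t)]
exp(-0.3255*31) = 4.147167e-05; exp(-0.4699*31) = 4.717107e-07
N_B = 0.3255 * 660314 / (0.4699 - 0.3255) * (4.147167e-05 - 4.717107e-07)
N_B = 61.026

61.026


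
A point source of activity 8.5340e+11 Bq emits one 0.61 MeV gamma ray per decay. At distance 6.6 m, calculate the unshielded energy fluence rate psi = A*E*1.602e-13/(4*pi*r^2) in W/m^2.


psi = A * E * 1.602e-13 / (4*pi*r^2)
psi = 8.5340e+11 * 0.61 * 1.602e-13 / (4*pi*6.6^2)
psi = 1.5235e-04 W/m^2

1.5235e-04


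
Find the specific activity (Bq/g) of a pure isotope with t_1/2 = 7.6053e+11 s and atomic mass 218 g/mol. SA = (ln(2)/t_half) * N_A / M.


lambda = ln(2) / t_half = ln(2) / 7.6053e+11 = 9.114002e-13 /s
SA = lambda * N_A / M
SA = 9.114002e-13 * 6.022e23 / 218
SA = 2.5176e+09 Bq/g

2.5176e+09


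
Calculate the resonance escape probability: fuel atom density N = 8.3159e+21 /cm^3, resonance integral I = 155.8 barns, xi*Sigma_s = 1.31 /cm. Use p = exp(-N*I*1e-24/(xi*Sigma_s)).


p = exp(-N * I * 1e-24 / (xi*Sigma_s))
p = exp(-8.3159e+21 * 155.8 * 1e-24 / 1.31)
p = 0.37194

0.37194


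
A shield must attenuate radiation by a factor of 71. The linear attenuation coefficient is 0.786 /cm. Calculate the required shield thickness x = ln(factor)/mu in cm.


x = ln(factor) / mu
x = ln(71) / 0.786
x = 5.4233 cm

5.4233


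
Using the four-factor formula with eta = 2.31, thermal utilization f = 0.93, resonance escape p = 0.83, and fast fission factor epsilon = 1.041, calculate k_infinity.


k_inf = eta * f * p * epsilon
k_inf = 2.31 * 0.93 * 0.83 * 1.041
k_inf = 1.8562

1.8562


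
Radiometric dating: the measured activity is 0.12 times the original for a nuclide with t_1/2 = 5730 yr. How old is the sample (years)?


lambda = ln(2) / t_half = ln(2) / 5730 = 1.209681e-04 /yr
t = -ln(A/A0) / lambda
t = -ln(0.12) / 1.209681e-04
t = 17527 yr

17527


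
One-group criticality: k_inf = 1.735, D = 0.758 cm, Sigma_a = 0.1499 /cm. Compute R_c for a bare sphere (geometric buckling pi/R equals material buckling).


L^2 = D / Sigma_a = 0.758 / 0.1499 = 5.056704 cm^2
B_m^2 = (k_inf - 1) / L^2 = (1.735 - 1) / 5.056704 = 0.1453516 /cm^2
For a bare sphere: B_g = pi/R, so R_c = pi / sqrt(B_m^2)
R_c = pi / sqrt(0.1453516) = 8.2402 cm

8.2402


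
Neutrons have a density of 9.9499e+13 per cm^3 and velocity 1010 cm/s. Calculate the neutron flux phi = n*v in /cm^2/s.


phi = n * v
phi = 9.9499e+13 * 1010
phi = 1.0049e+17 /cm^2/s

1.0049e+17


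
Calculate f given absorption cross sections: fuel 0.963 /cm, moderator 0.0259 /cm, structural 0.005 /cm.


f = Sigma_a_fuel / (Sigma_a_fuel + Sigma_a_mod + Sigma_a_other)
f = 0.963 / (0.963 + 0.0259 + 0.005)
f = 0.96891

0.96891


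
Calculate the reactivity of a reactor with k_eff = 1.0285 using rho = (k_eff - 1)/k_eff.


rho = (k_eff - 1) / k_eff
rho = (1.0285 - 1) / 1.0285
rho = 0.027710

0.027710


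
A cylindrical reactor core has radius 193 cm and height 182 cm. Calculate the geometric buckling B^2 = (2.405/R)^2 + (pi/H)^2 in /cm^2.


B^2 = (2.405/R)^2 + (pi/H)^2
B^2 = (2.405/193)^2 + (pi/182)^2
B^2 = 4.5324e-04 /cm^2

4.5324e-04


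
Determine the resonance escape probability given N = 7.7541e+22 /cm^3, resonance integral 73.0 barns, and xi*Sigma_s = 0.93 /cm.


p = exp(-N * I * 1e-24 / (xi*Sigma_s))
p = exp(-7.7541e+22 * 73.0 * 1e-24 / 0.93)
p = 0.0022732

0.0022732


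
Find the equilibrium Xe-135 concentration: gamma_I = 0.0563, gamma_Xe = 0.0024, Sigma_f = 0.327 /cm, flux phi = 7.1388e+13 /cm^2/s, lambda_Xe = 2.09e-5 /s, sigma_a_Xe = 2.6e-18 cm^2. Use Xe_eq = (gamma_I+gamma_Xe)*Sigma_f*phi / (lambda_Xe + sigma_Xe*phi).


Xe_eq = (gamma_I + gamma_Xe) * Sigma_f * phi / (lambda_Xe + sigma_Xe * phi)
Numerator = (0.0563 + 0.0024) * 0.327 * 7.1388e+13 = 1.370286e+12
Denominator = 2.09e-5 + 2.6e-18 * 7.1388e+13 = 2.065088e-04
Xe_eq = 1.370286e+12 / 2.065088e-04 = 6.6355e+15 /cm^3

6.6355e+15


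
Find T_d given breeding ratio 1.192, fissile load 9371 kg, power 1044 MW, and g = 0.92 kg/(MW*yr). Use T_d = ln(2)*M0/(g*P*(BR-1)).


Breeding gain G = BR - 1 = 1.192 - 1 = 0.192
Fissile production rate = g * P * G = 0.92 * 1044 * 0.192 = 184.41216 kg/yr
T_d = ln(2) * M0 / (g * P * G)
T_d = ln(2) * 9371 / 184.41216 = 35.223 yr

35.223


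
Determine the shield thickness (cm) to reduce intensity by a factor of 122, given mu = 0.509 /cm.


x = ln(factor) / mu
x = ln(122) / 0.509
x = 9.4382 cm

9.4382


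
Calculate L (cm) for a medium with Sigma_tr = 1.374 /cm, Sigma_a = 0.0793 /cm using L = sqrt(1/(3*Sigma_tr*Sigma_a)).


D = 1 / (3 * Sigma_tr) = 1 / (3 * 1.374) = 0.2426007 cm
L = sqrt(D / Sigma_a)
L = sqrt(0.2426007 / 0.0793)
L = 1.7491 cm

1.7491


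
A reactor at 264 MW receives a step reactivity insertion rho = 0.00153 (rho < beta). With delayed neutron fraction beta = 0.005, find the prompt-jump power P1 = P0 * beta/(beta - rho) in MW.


P1/P0 = beta / (beta - rho)
P1/P0 = 0.005 / (0.005 - 0.00153) = 1.440922
P1 = 264 * 1.440922 = 380.40 MW

380.40


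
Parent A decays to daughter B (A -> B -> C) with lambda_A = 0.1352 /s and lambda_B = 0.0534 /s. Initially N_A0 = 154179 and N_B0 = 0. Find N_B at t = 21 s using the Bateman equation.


N_B(t) = lambda_A * N_A0 / (lambda_B - lambda_A) * [exp(-lambda_A*t) - exp(-lambda_B*t)]
exp(-0.1352*21) = 0.05847243; exp(-0.0534*21) = 0.3258233
N_B = 0.1352 * 154179 / (0.0534 - 0.1352) * (0.05847243 - 0.3258233)
N_B = 68129

68129


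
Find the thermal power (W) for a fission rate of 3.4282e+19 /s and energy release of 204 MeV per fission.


P = fission_rate * E_MeV * 1.602e-13
P = 3.4282e+19 * 204 * 1.602e-13
P = 1.1204e+09 W

1.1204e+09


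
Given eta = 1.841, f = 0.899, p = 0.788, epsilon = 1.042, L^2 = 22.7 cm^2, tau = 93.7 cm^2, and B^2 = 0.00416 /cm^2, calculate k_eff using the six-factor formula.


k_inf = eta*f*p*eps = 1.841*0.899*0.788*1.042 = 1.358962
P_TNL = 1/(1 + L^2*B^2) = 1/(1 + 22.7*0.00416) = 0.9137160
P_FNL = exp(-B^2*tau) = exp(-0.00416*93.7) = 0.6771977
k_eff = k_inf * P_TNL * P_FNL = 1.358962 * 0.9137160 * 0.6771977
k_eff = 0.84088

0.84088


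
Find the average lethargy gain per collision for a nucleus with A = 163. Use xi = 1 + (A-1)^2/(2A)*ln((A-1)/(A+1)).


xi = 1 + (A-1)^2/(2A) * ln((A-1)/(A+1))
xi = 1 + (163-1)^2/(2*163) * ln((163-1)/(163 +1))
xi = 0.012220

0.012220


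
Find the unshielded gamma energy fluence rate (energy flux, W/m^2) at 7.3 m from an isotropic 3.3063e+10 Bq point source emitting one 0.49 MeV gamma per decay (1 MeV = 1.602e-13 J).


psi = A * E * 1.602e-13 / (4*pi*r^2)
psi = 3.3063e+10 * 0.49 * 1.602e-13 / (4*pi*7.3^2)
psi = 3.8757e-06 W/m^2

3.8757e-06


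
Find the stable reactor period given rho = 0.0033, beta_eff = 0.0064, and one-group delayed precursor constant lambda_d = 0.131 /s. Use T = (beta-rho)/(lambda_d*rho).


T = (beta - rho) / (lambda_d * rho)
T = (0.0064 - 0.0033) / (0.131 * 0.0033)
T = 7.1709 s

7.1709


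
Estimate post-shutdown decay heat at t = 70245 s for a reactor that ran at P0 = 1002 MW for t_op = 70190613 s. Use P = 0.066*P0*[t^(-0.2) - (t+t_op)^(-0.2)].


P/P0 = 0.066 * [t^(-0.2) - (t + t_op)^(-0.2)]
P/P0 = 0.066 * [70245^(-0.2) - (70245 + 70190613)^(-0.2)]
P/P0 = 0.066 * [0.1073191 - 0.02695612] = 0.005303957
P = 1002 * 0.005303957 = 5.3146 MW

5.3146


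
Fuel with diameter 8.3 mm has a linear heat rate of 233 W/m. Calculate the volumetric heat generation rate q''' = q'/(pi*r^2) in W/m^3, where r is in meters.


r = D / 2 / 1000 = 8.3 / 2 / 1000 = 0.00415 m
q''' = q' / (pi * r^2)
q''' = 233 / (pi * 0.00415^2)
q''' = 4.3064e+06 W/m^3

4.3064e+06


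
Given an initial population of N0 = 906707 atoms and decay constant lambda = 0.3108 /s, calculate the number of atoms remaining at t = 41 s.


N = N0 * exp(-lambda * t)
N = 906707 * exp(-0.3108 * 41)
N = 2.6506

2.6506


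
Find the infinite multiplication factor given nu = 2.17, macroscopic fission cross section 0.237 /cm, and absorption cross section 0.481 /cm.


k_inf = nu * Sigma_f / Sigma_a
k_inf = 2.17 * 0.237 / 0.481
k_inf = 1.0692

1.0692


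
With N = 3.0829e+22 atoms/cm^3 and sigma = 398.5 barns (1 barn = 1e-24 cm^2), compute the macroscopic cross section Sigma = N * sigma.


Sigma = N * sigma_barns * 1e-24
Sigma = 3.0829e+22 * 398.5 * 1e-24
Sigma = 12.285 /cm

12.285


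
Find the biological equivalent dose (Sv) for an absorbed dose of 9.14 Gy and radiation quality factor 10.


H = D * Q
H = 9.14 * 10
H = 91.400 Sv

91.400


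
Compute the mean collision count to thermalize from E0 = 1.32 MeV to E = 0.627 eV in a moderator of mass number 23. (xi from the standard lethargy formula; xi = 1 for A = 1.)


xi = 1 + (A-1)^2/(2A)*ln((A-1)/(A+1)) = 0.08448899 (for A = 23)
n = ln(E0/E) / xi
n = ln(1.32e6 / 0.627) / 0.08448899
n = ln(2.105263e+06) / 0.08448899 = 172.33

172.33


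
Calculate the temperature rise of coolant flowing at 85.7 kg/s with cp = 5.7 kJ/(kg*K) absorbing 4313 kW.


dT = Q / (m_dot * cp)
dT = 4313 / (85.7 * 5.7)
dT = 8.8292 C

8.8292


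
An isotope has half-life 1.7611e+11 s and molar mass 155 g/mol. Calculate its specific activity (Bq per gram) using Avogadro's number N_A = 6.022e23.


lambda = ln(2) / t_half = ln(2) / 1.7611e+11 = 3.935876e-12 /s
SA = lambda * N_A / M
SA = 3.935876e-12 * 6.022e23 / 155
SA = 1.5292e+10 Bq/g

1.5292e+10


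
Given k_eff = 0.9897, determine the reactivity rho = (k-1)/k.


rho = (k_eff - 1) / k_eff
rho = (0.9897 - 1) / 0.9897
rho = -0.010407

-0.010407


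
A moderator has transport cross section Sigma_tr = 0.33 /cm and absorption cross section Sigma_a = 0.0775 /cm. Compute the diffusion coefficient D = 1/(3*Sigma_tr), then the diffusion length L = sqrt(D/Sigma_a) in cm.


D = 1 / (3 * Sigma_tr) = 1 / (3 * 0.33) = 1.010101 cm
L = sqrt(D / Sigma_a)
L = sqrt(1.010101 / 0.0775)
L = 3.6102 cm

3.6102


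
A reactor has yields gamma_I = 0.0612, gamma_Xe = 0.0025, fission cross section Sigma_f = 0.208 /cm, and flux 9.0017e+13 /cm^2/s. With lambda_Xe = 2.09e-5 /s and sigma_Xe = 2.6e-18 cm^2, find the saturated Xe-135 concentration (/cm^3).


Xe_eq = (gamma_I + gamma_Xe) * Sigma_f * phi / (lambda_Xe + sigma_Xe * phi)
Numerator = (0.0612 + 0.0025) * 0.208 * 9.0017e+13 = 1.192689e+12
Denominator = 2.09e-5 + 2.6e-18 * 9.0017e+13 = 2.549442e-04
Xe_eq = 1.192689e+12 / 2.549442e-04 = 4.6782e+15 /cm^3

4.6782e+15


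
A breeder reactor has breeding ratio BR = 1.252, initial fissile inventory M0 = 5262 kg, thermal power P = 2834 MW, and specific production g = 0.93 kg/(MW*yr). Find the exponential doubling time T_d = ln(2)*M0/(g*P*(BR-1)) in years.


Breeding gain G = BR - 1 = 1.252 - 1 = 0.252
Fissile production rate = g * P * G = 0.93 * 2834 * 0.252 = 664.17624 kg/yr
T_d = ln(2) * M0 / (g * P * G)
T_d = ln(2) * 5262 / 664.17624 = 5.4915 yr

5.4915


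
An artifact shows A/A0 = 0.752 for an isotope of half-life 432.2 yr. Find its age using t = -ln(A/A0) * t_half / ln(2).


lambda = ln(2) / t_half = ln(2) / 432.2 = 0.001603765 /yr
t = -ln(A/A0) / lambda
t = -ln(0.752) / 0.001603765
t = 177.72 yr

177.72


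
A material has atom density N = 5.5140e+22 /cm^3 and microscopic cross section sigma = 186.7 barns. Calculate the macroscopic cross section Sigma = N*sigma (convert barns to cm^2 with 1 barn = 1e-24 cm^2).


Sigma = N * sigma_barns * 1e-24
Sigma = 5.5140e+22 * 186.7 * 1e-24
Sigma = 10.295 /cm

10.295


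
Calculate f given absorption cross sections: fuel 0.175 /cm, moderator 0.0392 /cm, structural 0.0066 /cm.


f = Sigma_a_fuel / (Sigma_a_fuel + Sigma_a_mod + Sigma_a_other)
f = 0.175 / (0.175 + 0.0392 + 0.0066)
f = 0.79257

0.79257


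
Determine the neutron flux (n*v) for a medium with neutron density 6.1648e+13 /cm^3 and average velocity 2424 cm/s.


phi = n * v
phi = 6.1648e+13 * 2424
phi = 1.4943e+17 /cm^2/s

1.4943e+17


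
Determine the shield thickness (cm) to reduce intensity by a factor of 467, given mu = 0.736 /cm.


x = ln(factor) / mu
x = ln(467) / 0.736
x = 8.3510 cm

8.3510


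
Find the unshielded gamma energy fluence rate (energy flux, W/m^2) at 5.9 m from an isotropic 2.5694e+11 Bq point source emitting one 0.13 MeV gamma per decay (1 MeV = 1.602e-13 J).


psi = A * E * 1.602e-13 / (4*pi*r^2)
psi = 2.5694e+11 * 0.13 * 1.602e-13 / (4*pi*5.9^2)
psi = 1.2233e-05 W/m^2

1.2233e-05


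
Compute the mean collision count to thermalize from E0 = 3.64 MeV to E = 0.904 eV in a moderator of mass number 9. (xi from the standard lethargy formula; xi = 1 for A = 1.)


xi = 1 + (A-1)^2/(2A)*ln((A-1)/(A+1)) = 0.2066007 (for A = 9)
n = ln(E0/E) / xi
n = ln(3.64e6 / 0.904) / 0.2066007
n = ln(4.026549e+06) / 0.2066007 = 73.613

73.613


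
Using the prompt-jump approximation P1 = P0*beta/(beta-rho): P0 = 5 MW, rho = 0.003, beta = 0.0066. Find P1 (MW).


P1/P0 = beta / (beta - rho)
P1/P0 = 0.0066 / (0.0066 - 0.003) = 1.833333
P1 = 5 * 1.833333 = 9.1667 MW

9.1667


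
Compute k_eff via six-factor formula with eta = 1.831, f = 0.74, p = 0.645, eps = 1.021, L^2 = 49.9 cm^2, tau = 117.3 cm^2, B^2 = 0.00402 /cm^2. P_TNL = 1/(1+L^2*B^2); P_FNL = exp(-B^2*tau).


k_inf = eta*f*p*eps = 1.831*0.74*0.645*1.021 = 0.8922890
P_TNL = 1/(1 + L^2*B^2) = 1/(1 + 49.9*0.00402) = 0.8329183
P_FNL = exp(-B^2*tau) = exp(-0.00402*117.3) = 0.6240368
k_eff = k_inf * P_TNL * P_FNL = 0.8922890 * 0.8329183 * 0.6240368
k_eff = 0.46379

0.46379


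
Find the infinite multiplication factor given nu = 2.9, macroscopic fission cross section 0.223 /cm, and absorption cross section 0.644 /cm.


k_inf = nu * Sigma_f / Sigma_a
k_inf = 2.9 * 0.223 / 0.644
k_inf = 1.0042

1.0042


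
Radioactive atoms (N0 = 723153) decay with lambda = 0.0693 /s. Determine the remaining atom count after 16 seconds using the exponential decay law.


N = N0 * exp(-lambda * t)
N = 723153 * exp(-0.0693 * 16)
N = 238608

238608


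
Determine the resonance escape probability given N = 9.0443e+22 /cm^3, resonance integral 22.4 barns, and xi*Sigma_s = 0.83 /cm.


p = exp(-N * I * 1e-24 / (xi*Sigma_s))
p = exp(-9.0443e+22 * 22.4 * 1e-24 / 0.83)
p = 0.087085

0.087085


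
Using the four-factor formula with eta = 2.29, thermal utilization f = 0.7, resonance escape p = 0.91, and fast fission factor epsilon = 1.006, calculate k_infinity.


k_inf = eta * f * p * epsilon
k_inf = 2.29 * 0.7 * 0.91 * 1.006
k_inf = 1.4675

1.4675


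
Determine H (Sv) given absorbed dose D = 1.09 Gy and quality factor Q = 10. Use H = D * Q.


H = D * Q
H = 1.09 * 10
H = 10.900 Sv

10.900


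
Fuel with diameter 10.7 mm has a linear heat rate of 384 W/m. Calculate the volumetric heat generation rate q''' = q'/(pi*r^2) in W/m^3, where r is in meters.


r = D / 2 / 1000 = 10.7 / 2 / 1000 = 0.00535 m
q''' = q' / (pi * r^2)
q''' = 384 / (pi * 0.00535^2)
q''' = 4.2705e+06 W/m^3

4.2705e+06


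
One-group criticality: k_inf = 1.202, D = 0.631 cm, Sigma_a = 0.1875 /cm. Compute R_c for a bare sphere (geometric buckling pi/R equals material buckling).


L^2 = D / Sigma_a = 0.631 / 0.1875 = 3.365333 cm^2
B_m^2 = (k_inf - 1) / L^2 = (1.202 - 1) / 3.365333 = 0.06002378 /cm^2
For a bare sphere: B_g = pi/R, so R_c = pi / sqrt(B_m^2)
R_c = pi / sqrt(0.06002378) = 12.823 cm

12.823


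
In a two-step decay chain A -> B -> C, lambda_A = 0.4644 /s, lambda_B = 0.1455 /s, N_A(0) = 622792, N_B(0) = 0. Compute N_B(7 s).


N_B(t) = lambda_A * N_A0 / (lambda_B - lambda_A) * [exp(-lambda_A*t) - exp(-lambda_B*t)]
exp(-0.4644*7) = 0.03874320; exp(-0.1455*7) = 0.3611362
N_B = 0.4644 * 622792 / (0.1455 - 0.4644) * (0.03874320 - 0.3611362)
N_B = 292393

292393


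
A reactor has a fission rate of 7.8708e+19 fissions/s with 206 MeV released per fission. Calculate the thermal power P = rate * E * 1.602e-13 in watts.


P = fission_rate * E_MeV * 1.602e-13
P = 7.8708e+19 * 206 * 1.602e-13
P = 2.5975e+09 W

2.5975e+09


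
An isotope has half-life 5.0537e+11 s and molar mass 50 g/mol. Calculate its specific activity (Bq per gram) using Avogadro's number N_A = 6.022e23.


lambda = ln(2) / t_half = ln(2) / 5.0537e+11 = 1.371564e-12 /s
SA = lambda * N_A / M
SA = 1.371564e-12 * 6.022e23 / 50
SA = 1.6519e+10 Bq/g

1.6519e+10


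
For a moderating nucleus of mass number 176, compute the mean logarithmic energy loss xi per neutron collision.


xi = 1 + (A-1)^2/(2A) * ln((A-1)/(A+1))
xi = 1 + (176-1)^2/(2*176) * ln((176-1)/(176 +1))
xi = 0.011321

0.011321


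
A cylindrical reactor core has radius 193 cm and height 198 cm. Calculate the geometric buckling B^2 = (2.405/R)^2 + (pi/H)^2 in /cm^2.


B^2 = (2.405/R)^2 + (pi/H)^2
B^2 = (2.405/193)^2 + (pi/198)^2
B^2 = 4.0703e-04 /cm^2

4.0703e-04


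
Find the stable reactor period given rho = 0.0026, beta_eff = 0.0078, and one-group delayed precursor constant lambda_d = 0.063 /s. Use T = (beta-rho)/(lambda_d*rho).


T = (beta - rho) / (lambda_d * rho)
T = (0.0078 - 0.0026) / (0.063 * 0.0026)
T = 31.746 s

31.746


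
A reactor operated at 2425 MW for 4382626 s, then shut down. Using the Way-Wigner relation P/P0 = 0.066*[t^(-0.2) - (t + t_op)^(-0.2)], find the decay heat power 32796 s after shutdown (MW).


P/P0 = 0.066 * [t^(-0.2) - (t + t_op)^(-0.2)]
P/P0 = 0.066 * [32796^(-0.2) - (32796 + 4382626)^(-0.2)]
P/P0 = 0.066 * [0.1249786 - 0.04688194] = 0.005154380
P = 2425 * 0.005154380 = 12.499 MW

12.499


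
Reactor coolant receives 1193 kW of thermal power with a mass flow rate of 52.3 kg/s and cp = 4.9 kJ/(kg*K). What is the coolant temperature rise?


dT = Q / (m_dot * cp)
dT = 1193 / (52.3 * 4.9)
dT = 4.6552 C

4.6552


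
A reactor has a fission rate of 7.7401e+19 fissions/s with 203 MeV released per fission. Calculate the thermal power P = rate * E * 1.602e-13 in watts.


P = fission_rate * E_MeV * 1.602e-13
P = 7.7401e+19 * 203 * 1.602e-13
P = 2.5171e+09 W

2.5171e+09


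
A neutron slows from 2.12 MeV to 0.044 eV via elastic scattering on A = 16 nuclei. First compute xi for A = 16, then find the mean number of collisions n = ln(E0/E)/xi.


xi = 1 + (A-1)^2/(2A)*ln((A-1)/(A+1)) = 0.1199467 (for A = 16)
n = ln(E0/E) / xi
n = ln(2.12e6 / 0.044) / 0.1199467
n = ln(4.818182e+07) / 0.1199467 = 147.49

147.49


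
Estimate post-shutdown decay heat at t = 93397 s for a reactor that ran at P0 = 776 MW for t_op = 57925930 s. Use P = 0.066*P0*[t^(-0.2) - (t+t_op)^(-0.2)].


P/P0 = 0.066 * [t^(-0.2) - (t + t_op)^(-0.2)]
P/P0 = 0.066 * [93397^(-0.2) - (93397 + 57925930)^(-0.2)]
P/P0 = 0.066 * [0.1013756 - 0.02800822] = 0.004842247
P = 776 * 0.004842247 = 3.7576 MW

3.7576


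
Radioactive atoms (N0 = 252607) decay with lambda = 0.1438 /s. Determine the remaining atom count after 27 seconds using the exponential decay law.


N = N0 * exp(-lambda * t)
N = 252607 * exp(-0.1438 * 27)
N = 5203.0

5203.0


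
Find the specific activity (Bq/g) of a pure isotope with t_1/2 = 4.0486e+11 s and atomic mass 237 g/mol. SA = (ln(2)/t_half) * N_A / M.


lambda = ln(2) / t_half = ln(2) / 4.0486e+11 = 1.712066e-12 /s
SA = lambda * N_A / M
SA = 1.712066e-12 * 6.022e23 / 237
SA = 4.3502e+09 Bq/g

4.3502e+09


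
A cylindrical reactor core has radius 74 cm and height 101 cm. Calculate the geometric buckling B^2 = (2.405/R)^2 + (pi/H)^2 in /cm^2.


B^2 = (2.405/R)^2 + (pi/H)^2
B^2 = (2.405/74)^2 + (pi/101)^2
B^2 = 0.0020238 /cm^2

0.0020238


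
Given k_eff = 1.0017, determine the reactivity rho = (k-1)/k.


rho = (k_eff - 1) / k_eff
rho = (1.0017 - 1) / 1.0017
rho = 0.0016971

0.0016971


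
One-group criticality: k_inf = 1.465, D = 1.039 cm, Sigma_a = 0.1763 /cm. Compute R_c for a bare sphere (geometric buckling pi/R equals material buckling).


L^2 = D / Sigma_a = 1.039 / 0.1763 = 5.893364 cm^2
B_m^2 = (k_inf - 1) / L^2 = (1.465 - 1) / 5.893364 = 0.07890230 /cm^2
For a bare sphere: B_g = pi/R, so R_c = pi / sqrt(B_m^2)
R_c = pi / sqrt(0.07890230) = 11.184 cm

11.184


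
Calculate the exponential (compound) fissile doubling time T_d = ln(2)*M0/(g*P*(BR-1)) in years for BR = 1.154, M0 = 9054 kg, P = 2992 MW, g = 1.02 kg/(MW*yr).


Breeding gain G = BR - 1 = 1.154 - 1 = 0.154
Fissile production rate = g * P * G = 1.02 * 2992 * 0.154 = 469.98336 kg/yr
T_d = ln(2) * M0 / (g * P * G)
T_d = ln(2) * 9054 / 469.98336 = 13.353 yr

13.353


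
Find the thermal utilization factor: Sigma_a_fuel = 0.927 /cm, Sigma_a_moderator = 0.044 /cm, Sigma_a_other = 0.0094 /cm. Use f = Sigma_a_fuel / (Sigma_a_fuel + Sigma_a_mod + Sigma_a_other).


f = Sigma_a_fuel / (Sigma_a_fuel + Sigma_a_mod + Sigma_a_other)
f = 0.927 / (0.927 + 0.044 + 0.0094)
f = 0.94553

0.94553


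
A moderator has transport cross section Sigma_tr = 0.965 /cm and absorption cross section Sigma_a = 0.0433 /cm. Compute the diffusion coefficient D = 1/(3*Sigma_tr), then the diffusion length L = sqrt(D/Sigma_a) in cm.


D = 1 / (3 * Sigma_tr) = 1 / (3 * 0.965) = 0.3454231 cm
L = sqrt(D / Sigma_a)
L = sqrt(0.3454231 / 0.0433)
L = 2.8244 cm

2.8244


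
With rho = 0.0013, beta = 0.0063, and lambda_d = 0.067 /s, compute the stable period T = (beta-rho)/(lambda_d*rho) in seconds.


T = (beta - rho) / (lambda_d * rho)
T = (0.0063 - 0.0013) / (0.067 * 0.0013)
T = 57.405 s

57.405


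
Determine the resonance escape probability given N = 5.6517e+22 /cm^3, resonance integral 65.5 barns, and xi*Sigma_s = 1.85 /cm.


p = exp(-N * I * 1e-24 / (xi*Sigma_s))
p = exp(-5.6517e+22 * 65.5 * 1e-24 / 1.85)
p = 0.13520

0.13520


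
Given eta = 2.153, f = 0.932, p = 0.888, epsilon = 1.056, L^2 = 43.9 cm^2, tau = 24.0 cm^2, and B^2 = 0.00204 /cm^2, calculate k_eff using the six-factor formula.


k_inf = eta*f*p*eps = 2.153*0.932*0.888*1.056 = 1.881641
P_TNL = 1/(1 + L^2*B^2) = 1/(1 + 43.9*0.00204) = 0.9178051
P_FNL = exp(-B^2*tau) = exp(-0.00204*24.0) = 0.9522192
k_eff = k_inf * P_TNL * P_FNL = 1.881641 * 0.9178051 * 0.9522192
k_eff = 1.6445

1.6445


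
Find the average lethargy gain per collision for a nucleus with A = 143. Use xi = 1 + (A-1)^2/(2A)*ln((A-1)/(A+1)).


xi = 1 + (A-1)^2/(2A) * ln((A-1)/(A+1))
xi = 1 + (143-1)^2/(2*143) * ln((143-1)/(143 +1))
xi = 0.013921

0.013921


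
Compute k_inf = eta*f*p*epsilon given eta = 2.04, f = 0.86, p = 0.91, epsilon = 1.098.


k_inf = eta * f * p * epsilon
k_inf = 2.04 * 0.86 * 0.91 * 1.098
k_inf = 1.7530

1.7530


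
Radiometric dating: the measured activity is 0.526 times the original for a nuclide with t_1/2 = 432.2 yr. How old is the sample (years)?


lambda = ln(2) / t_half = ln(2) / 432.2 = 0.001603765 /yr
t = -ln(A/A0) / lambda
t = -ln(0.526) / 0.001603765
t = 400.59 yr

400.59


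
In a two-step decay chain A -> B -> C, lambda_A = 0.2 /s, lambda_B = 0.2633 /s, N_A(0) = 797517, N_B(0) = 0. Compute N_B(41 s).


N_B(t) = lambda_A * N_A0 / (lambda_B - lambda_A) * [exp(-lambda_A*t) - exp(-lambda_B*t)]
exp(-0.2*41) = 2.746536e-04; exp(-0.2633*41) = 2.049561e-05
N_B = 0.2 * 797517 / (0.2633 - 0.2) * (2.746536e-04 - 2.049561e-05)
N_B = 640.43

640.43


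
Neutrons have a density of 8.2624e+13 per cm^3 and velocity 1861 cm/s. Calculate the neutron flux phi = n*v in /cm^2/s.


phi = n * v
phi = 8.2624e+13 * 1861
phi = 1.5376e+17 /cm^2/s

1.5376e+17


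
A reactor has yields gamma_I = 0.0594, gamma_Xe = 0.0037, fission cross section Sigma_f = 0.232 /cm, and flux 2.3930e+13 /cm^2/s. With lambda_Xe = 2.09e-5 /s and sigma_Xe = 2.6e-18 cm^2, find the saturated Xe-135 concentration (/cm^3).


Xe_eq = (gamma_I + gamma_Xe) * Sigma_f * phi / (lambda_Xe + sigma_Xe * phi)
Numerator = (0.0594 + 0.0037) * 0.232 * 2.3930e+13 = 3.503161e+11
Denominator = 2.09e-5 + 2.6e-18 * 2.3930e+13 = 8.311800e-05
Xe_eq = 3.503161e+11 / 8.311800e-05 = 4.2147e+15 /cm^3

4.2147e+15


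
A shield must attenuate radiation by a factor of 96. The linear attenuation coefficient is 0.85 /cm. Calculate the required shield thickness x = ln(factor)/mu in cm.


x = ln(factor) / mu
x = ln(96) / 0.85
x = 5.3698 cm

5.3698


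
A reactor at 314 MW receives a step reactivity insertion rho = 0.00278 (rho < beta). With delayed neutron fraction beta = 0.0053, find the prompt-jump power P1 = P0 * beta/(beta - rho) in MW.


P1/P0 = beta / (beta - rho)
P1/P0 = 0.0053 / (0.0053 - 0.00278) = 2.103175
P1 = 314 * 2.103175 = 660.40 MW

660.40


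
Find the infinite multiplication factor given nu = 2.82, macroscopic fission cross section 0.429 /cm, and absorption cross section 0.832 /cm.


k_inf = nu * Sigma_f / Sigma_a
k_inf = 2.82 * 0.429 / 0.832
k_inf = 1.4541

1.4541


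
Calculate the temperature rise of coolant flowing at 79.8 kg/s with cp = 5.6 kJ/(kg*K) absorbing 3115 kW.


dT = Q / (m_dot * cp)
dT = 3115 / (79.8 * 5.6)
dT = 6.9706 C

6.9706


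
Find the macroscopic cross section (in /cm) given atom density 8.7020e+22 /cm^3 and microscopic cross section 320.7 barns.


Sigma = N * sigma_barns * 1e-24
Sigma = 8.7020e+22 * 320.7 * 1e-24
Sigma = 27.907 /cm

27.907


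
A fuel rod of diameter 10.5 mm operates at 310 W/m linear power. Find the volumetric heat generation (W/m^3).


r = D / 2 / 1000 = 10.5 / 2 / 1000 = 0.00525 m
q''' = q' / (pi * r^2)
q''' = 310 / (pi * 0.00525^2)
q''' = 3.5801e+06 W/m^3

3.5801e+06


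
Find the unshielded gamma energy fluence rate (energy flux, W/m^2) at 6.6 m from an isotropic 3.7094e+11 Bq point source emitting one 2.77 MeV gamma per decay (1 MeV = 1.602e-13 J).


psi = A * E * 1.602e-13 / (4*pi*r^2)
psi = 3.7094e+11 * 2.77 * 1.602e-13 / (4*pi*6.6^2)
psi = 3.0071e-04 W/m^2

3.0071e-04


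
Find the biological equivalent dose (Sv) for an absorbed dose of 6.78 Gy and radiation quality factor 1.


H = D * Q
H = 6.78 * 1
H = 6.7800 Sv

6.7800


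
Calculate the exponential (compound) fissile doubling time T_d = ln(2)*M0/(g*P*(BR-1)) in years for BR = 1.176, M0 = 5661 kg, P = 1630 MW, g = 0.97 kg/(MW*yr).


Breeding gain G = BR - 1 = 1.176 - 1 = 0.176
Fissile production rate = g * P * G = 0.97 * 1630 * 0.176 = 278.2736 kg/yr
T_d = ln(2) * M0 / (g * P * G)
T_d = ln(2) * 5661 / 278.2736 = 14.101 yr

14.101


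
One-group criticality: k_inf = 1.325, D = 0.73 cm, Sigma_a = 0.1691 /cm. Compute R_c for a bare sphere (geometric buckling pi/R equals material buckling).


L^2 = D / Sigma_a = 0.73 / 0.1691 = 4.316972 cm^2
B_m^2 = (k_inf - 1) / L^2 = (1.325 - 1) / 4.316972 = 0.07528425 /cm^2
For a bare sphere: B_g = pi/R, so R_c = pi / sqrt(B_m^2)
R_c = pi / sqrt(0.07528425) = 11.450 cm

11.450


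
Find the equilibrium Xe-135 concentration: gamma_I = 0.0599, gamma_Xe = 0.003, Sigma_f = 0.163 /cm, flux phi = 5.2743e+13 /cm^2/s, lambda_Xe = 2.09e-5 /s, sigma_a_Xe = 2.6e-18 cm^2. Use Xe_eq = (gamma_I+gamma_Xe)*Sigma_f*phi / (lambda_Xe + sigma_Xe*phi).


Xe_eq = (gamma_I + gamma_Xe) * Sigma_f * phi / (lambda_Xe + sigma_Xe * phi)
Numerator = (0.0599 + 0.003) * 0.163 * 5.2743e+13 = 5.407582e+11
Denominator = 2.09e-5 + 2.6e-18 * 5.2743e+13 = 1.580318e-04
Xe_eq = 5.407582e+11 / 1.580318e-04 = 3.4218e+15 /cm^3

3.4218e+15


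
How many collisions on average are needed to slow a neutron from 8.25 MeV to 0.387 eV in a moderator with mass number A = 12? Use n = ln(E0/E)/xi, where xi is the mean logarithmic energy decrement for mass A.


xi = 1 + (A-1)^2/(2A)*ln((A-1)/(A+1)) = 0.1577690 (for A = 12)
n = ln(E0/E) / xi
n = ln(8.25e6 / 0.387) / 0.1577690
n = ln(2.131783e+07) / 0.1577690 = 106.96

106.96


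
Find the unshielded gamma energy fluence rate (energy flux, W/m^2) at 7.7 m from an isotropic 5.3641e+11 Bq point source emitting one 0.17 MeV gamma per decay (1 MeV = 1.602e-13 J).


psi = A * E * 1.602e-13 / (4*pi*r^2)
psi = 5.3641e+11 * 0.17 * 1.602e-13 / (4*pi*7.7^2)
psi = 1.9607e-05 W/m^2

1.9607e-05


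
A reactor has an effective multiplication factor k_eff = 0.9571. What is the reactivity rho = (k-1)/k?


rho = (k_eff - 1) / k_eff
rho = (0.9571 - 1) / 0.9571
rho = -0.044823

-0.044823


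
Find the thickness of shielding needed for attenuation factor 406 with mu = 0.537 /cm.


x = ln(factor) / mu
x = ln(406) / 0.537
x = 11.185 cm

11.185


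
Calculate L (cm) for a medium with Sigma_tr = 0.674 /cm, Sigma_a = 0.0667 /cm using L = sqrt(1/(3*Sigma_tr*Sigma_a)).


D = 1 / (3 * Sigma_tr) = 1 / (3 * 0.674) = 0.4945598 cm
L = sqrt(D / Sigma_a)
L = sqrt(0.4945598 / 0.0667)
L = 2.7230 cm

2.7230


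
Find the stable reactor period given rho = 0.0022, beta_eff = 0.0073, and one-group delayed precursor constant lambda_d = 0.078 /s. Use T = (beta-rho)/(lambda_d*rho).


T = (beta - rho) / (lambda_d * rho)
T = (0.0073 - 0.0022) / (0.078 * 0.0022)
T = 29.720 s

29.720


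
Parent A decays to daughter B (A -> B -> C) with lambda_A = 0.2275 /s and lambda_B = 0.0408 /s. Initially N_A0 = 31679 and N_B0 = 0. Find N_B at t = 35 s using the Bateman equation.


N_B(t) = lambda_A * N_A0 / (lambda_B - lambda_A) * [exp(-lambda_A*t) - exp(-lambda_B*t)]
exp(-0.2275*35) = 3.482813e-04; exp(-0.0408*35) = 0.2397880
N_B = 0.2275 * 31679 / (0.0408 - 0.2275) * (3.482813e-04 - 0.2397880)
N_B = 9242.8

9242.8


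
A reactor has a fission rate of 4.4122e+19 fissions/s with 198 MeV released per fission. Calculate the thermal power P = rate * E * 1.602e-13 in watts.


P = fission_rate * E_MeV * 1.602e-13
P = 4.4122e+19 * 198 * 1.602e-13
P = 1.3995e+09 W

1.3995e+09


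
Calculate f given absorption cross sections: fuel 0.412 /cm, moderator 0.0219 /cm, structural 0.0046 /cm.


f = Sigma_a_fuel / (Sigma_a_fuel + Sigma_a_mod + Sigma_a_other)
f = 0.412 / (0.412 + 0.0219 + 0.0046)
f = 0.93957

0.93957


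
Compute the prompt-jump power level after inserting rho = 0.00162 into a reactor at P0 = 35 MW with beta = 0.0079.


P1/P0 = beta / (beta - rho)
P1/P0 = 0.0079 / (0.0079 - 0.00162) = 1.257962
P1 = 35 * 1.257962 = 44.029 MW

44.029


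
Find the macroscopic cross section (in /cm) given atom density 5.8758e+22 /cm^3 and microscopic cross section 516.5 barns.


Sigma = N * sigma_barns * 1e-24
Sigma = 5.8758e+22 * 516.5 * 1e-24
Sigma = 30.349 /cm

30.349


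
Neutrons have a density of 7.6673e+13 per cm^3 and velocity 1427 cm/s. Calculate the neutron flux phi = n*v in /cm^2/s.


phi = n * v
phi = 7.6673e+13 * 1427
phi = 1.0941e+17 /cm^2/s

1.0941e+17


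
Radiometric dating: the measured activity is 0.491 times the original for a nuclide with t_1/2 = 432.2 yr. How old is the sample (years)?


lambda = ln(2) / t_half = ln(2) / 432.2 = 0.001603765 /yr
t = -ln(A/A0) / lambda
t = -ln(0.491) / 0.001603765
t = 443.53 yr

443.53


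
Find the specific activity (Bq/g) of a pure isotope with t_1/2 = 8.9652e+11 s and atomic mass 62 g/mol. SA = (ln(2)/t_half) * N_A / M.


lambda = ln(2) / t_half = ln(2) / 8.9652e+11 = 7.731531e-13 /s
SA = lambda * N_A / M
SA = 7.731531e-13 * 6.022e23 / 62
SA = 7.5096e+09 Bq/g

7.5096e+09


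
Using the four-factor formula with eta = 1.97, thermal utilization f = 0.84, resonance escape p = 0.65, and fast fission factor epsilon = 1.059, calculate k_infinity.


k_inf = eta * f * p * epsilon
k_inf = 1.97 * 0.84 * 0.65 * 1.059
k_inf = 1.1391

1.1391


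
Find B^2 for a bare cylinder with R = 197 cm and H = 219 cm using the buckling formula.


B^2 = (2.405/R)^2 + (pi/H)^2
B^2 = (2.405/197)^2 + (pi/219)^2
B^2 = 3.5482e-04 /cm^2

3.5482e-04


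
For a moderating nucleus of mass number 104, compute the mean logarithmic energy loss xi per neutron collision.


xi = 1 + (A-1)^2/(2A) * ln((A-1)/(A+1))
xi = 1 + (104-1)^2/(2*104) * ln((104-1)/(104 +1))
xi = 0.019108

0.019108


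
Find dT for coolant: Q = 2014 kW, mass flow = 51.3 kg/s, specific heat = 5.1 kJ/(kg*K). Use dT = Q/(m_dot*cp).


dT = Q / (m_dot * cp)
dT = 2014 / (51.3 * 5.1)
dT = 7.6979 C

7.6979


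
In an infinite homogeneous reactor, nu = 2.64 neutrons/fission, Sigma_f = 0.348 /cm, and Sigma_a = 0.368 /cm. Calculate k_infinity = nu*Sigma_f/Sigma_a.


k_inf = nu * Sigma_f / Sigma_a
k_inf = 2.64 * 0.348 / 0.368
k_inf = 2.4965

2.4965


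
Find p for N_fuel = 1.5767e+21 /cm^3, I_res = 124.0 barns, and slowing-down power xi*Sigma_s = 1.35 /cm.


p = exp(-N * I * 1e-24 / (xi*Sigma_s))
p = exp(-1.5767e+21 * 124.0 * 1e-24 / 1.35)
p = 0.86518

0.86518


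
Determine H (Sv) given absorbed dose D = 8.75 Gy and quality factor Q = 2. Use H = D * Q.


H = D * Q
H = 8.75 * 2
H = 17.500 Sv

17.500


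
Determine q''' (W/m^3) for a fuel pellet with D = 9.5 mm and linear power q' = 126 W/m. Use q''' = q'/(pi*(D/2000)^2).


r = D / 2 / 1000 = 9.5 / 2 / 1000 = 0.00475 m
q''' = q' / (pi * r^2)
q''' = 126 / (pi * 0.00475^2)
q''' = 1.7776e+06 W/m^3

1.7776e+06


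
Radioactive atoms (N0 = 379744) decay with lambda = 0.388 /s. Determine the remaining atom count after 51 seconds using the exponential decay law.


N = N0 * exp(-lambda * t)
N = 379744 * exp(-0.388 * 51)
N = 9.6755e-04

9.6755e-04


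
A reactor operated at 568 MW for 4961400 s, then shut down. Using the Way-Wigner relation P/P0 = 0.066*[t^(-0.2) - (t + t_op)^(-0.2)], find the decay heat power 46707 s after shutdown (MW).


P/P0 = 0.066 * [t^(-0.2) - (t + t_op)^(-0.2)]
P/P0 = 0.066 * [46707^(-0.2) - (46707 + 4961400)^(-0.2)]
P/P0 = 0.066 * [0.1164457 - 0.04571569] = 0.004668181
P = 568 * 0.004668181 = 2.6515 MW

2.6515


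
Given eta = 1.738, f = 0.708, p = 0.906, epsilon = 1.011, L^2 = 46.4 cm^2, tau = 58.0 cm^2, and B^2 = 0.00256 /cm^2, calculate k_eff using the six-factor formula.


k_inf = eta*f*p*eps = 1.738*0.708*0.906*1.011 = 1.127100
P_TNL = 1/(1 + L^2*B^2) = 1/(1 + 46.4*0.00256) = 0.8938276
P_FNL = exp(-B^2*tau) = exp(-0.00256*58.0) = 0.8620172
k_eff = k_inf * P_TNL * P_FNL = 1.127100 * 0.8938276 * 0.8620172
k_eff = 0.86842

0.86842


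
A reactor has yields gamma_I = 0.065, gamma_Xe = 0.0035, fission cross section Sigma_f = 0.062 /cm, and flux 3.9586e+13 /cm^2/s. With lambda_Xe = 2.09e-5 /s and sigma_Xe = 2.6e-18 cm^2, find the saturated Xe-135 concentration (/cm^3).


Xe_eq = (gamma_I + gamma_Xe) * Sigma_f * phi / (lambda_Xe + sigma_Xe * phi)
Numerator = (0.065 + 0.0035) * 0.062 * 3.9586e+13 = 1.681217e+11
Denominator = 2.09e-5 + 2.6e-18 * 3.9586e+13 = 1.238236e-04
Xe_eq = 1.681217e+11 / 1.238236e-04 = 1.3578e+15 /cm^3

1.3578e+15


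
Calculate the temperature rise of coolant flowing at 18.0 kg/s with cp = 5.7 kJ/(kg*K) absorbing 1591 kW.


dT = Q / (m_dot * cp)
dT = 1591 / (18.0 * 5.7)
dT = 15.507 C

15.507


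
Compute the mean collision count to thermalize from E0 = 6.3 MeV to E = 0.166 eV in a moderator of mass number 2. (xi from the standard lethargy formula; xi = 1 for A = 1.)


xi = 1 + (A-1)^2/(2A)*ln((A-1)/(A+1)) = 0.7253469 (for A = 2)
n = ln(E0/E) / xi
n = ln(6.3e6 / 0.166) / 0.7253469
n = ln(3.795181e+07) / 0.7253469 = 24.060

24.060


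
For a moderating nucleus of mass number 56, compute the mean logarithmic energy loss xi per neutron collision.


xi = 1 + (A-1)^2/(2A) * ln((A-1)/(A+1))
xi = 1 + (56-1)^2/(2*56) * ln((56-1)/(56 +1))
xi = 0.035293

0.035293


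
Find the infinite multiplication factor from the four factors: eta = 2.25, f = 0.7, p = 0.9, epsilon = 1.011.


k_inf = eta * f * p * epsilon
k_inf = 2.25 * 0.7 * 0.9 * 1.011
k_inf = 1.4331

1.4331


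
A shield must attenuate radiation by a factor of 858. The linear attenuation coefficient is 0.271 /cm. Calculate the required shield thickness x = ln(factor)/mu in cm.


x = ln(factor) / mu
x = ln(858) / 0.271
x = 24.925 cm

24.925


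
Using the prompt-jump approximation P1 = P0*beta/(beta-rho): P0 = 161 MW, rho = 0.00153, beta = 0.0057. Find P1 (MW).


P1/P0 = beta / (beta - rho)
P1/P0 = 0.0057 / (0.0057 - 0.00153) = 1.366906
P1 = 161 * 1.366906 = 220.07 MW

220.07


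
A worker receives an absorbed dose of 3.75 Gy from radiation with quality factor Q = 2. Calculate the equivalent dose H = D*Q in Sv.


H = D * Q
H = 3.75 * 2
H = 7.5000 Sv

7.5000


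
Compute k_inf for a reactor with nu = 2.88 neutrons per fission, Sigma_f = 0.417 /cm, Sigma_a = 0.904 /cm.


k_inf = nu * Sigma_f / Sigma_a
k_inf = 2.88 * 0.417 / 0.904
k_inf = 1.3285

1.3285


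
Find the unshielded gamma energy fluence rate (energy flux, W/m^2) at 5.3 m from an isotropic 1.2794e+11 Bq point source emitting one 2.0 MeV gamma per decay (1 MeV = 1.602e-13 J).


psi = A * E * 1.602e-13 / (4*pi*r^2)
psi = 1.2794e+11 * 2.0 * 1.602e-13 / (4*pi*5.3^2)
psi = 1.1613e-04 W/m^2

1.1613e-04


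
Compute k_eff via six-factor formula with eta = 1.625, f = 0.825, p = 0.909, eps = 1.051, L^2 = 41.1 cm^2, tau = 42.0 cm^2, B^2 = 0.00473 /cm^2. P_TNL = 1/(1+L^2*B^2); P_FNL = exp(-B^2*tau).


k_inf = eta*f*p*eps = 1.625*0.825*0.909*1.051 = 1.280778
P_TNL = 1/(1 + L^2*B^2) = 1/(1 + 41.1*0.00473) = 0.8372384
P_FNL = exp(-B^2*tau) = exp(-0.00473*42.0) = 0.8198286
k_eff = k_inf * P_TNL * P_FNL = 1.280778 * 0.8372384 * 0.8198286
k_eff = 0.87912

0.87912


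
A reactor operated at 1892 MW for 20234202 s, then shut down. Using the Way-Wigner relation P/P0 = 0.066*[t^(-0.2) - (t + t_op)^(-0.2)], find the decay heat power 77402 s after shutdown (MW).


P/P0 = 0.066 * [t^(-0.2) - (t + t_op)^(-0.2)]
P/P0 = 0.066 * [77402^(-0.2) - (77402 + 20234202)^(-0.2)]
P/P0 = 0.066 * [0.1052567 - 0.03455025] = 0.004666626
P = 1892 * 0.004666626 = 8.8293 MW

8.8293


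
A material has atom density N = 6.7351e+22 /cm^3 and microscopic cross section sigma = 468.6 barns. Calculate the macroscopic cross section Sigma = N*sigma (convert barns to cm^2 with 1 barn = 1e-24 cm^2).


Sigma = N * sigma_barns * 1e-24
Sigma = 6.7351e+22 * 468.6 * 1e-24
Sigma = 31.561 /cm

31.561


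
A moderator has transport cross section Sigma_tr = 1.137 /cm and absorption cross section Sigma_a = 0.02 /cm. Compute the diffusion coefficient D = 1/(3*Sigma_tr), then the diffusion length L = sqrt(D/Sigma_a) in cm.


D = 1 / (3 * Sigma_tr) = 1 / (3 * 1.137) = 0.2931692 cm
L = sqrt(D / Sigma_a)
L = sqrt(0.2931692 / 0.02)
L = 3.8286 cm

3.8286


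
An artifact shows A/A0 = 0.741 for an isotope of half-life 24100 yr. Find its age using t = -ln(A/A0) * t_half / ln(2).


lambda = ln(2) / t_half = ln(2) / 24100 = 2.876129e-05 /yr
t = -ln(A/A0) / lambda
t = -ln(0.741) / 2.876129e-05
t = 10422 yr

10422


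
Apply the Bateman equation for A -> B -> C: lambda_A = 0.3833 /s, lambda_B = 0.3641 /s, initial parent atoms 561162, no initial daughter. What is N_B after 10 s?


N_B(t) = lambda_A * N_A0 / (lambda_B - lambda_A) * [exp(-lambda_A*t) - exp(-lambda_B*t)]
exp(-0.3833*10) = 0.02164458; exp(-0.3641*10) = 0.02622610
N_B = 0.3833 * 561162 / (0.3641 - 0.3833) * (0.02164458 - 0.02622610)
N_B = 51326

51326


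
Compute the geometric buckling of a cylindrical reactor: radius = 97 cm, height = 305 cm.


B^2 = (2.405/R)^2 + (pi/H)^2
B^2 = (2.405/97)^2 + (pi/305)^2
B^2 = 7.2083e-04 /cm^2

7.2083e-04


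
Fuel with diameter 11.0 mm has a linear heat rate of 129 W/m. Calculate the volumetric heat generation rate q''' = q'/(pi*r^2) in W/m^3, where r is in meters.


r = D / 2 / 1000 = 11.0 / 2 / 1000 = 0.0055 m
q''' = q' / (pi * r^2)
q''' = 129 / (pi * 0.0055^2)
q''' = 1.3574e+06 W/m^3

1.3574e+06


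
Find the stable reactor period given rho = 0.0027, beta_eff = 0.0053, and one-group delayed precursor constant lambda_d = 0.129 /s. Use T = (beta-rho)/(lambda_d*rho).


T = (beta - rho) / (lambda_d * rho)
T = (0.0053 - 0.0027) / (0.129 * 0.0027)
T = 7.4648 s

7.4648


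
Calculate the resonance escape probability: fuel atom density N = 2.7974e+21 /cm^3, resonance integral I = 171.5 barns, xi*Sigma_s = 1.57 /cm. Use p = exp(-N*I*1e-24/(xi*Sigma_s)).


p = exp(-N * I * 1e-24 / (xi*Sigma_s))
p = exp(-2.7974e+21 * 171.5 * 1e-24 / 1.57)
p = 0.73670

0.73670
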